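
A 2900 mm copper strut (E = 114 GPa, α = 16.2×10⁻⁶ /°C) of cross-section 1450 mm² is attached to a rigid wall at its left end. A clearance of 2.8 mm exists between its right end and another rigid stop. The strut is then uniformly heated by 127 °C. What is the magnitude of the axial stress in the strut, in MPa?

Free thermal elongation = αΔT L = 16.2×10⁻⁶ × 127 × 2900 = 5.966 mm.
After closing the 2.8 mm clearance, 5.966 − 2.8 = 3.166 mm of expansion remains to be suppressed by the wall.
Compatibility: PL/(AE) = 3.166 mm, so σ = P/A = E × (3.166/2900) = 124.5 MPa.

σ ≈ 124 MPa (compressive)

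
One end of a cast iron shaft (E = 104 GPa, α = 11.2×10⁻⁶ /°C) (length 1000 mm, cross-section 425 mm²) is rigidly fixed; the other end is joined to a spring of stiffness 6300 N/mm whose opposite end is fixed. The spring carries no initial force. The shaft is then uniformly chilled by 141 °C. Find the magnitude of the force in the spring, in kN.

P ≈ 8.71 kN

Free thermal contraction: δ_free = αΔT L = 11.2×10⁻⁶ × 141 × 1000 = 1.579 mm.
Let P be the tensile force in the spring. The shaft extends elastically by PL/(AE) and the spring stretches by P/k; together these equal δ_free.
P [ L/(AE) + 1/k ] = δ_free → P [ 1000/(425×104×10³) + 1/(6300) ] = 1.579.
P = 1.579 / 0.0001814 = 8708 N.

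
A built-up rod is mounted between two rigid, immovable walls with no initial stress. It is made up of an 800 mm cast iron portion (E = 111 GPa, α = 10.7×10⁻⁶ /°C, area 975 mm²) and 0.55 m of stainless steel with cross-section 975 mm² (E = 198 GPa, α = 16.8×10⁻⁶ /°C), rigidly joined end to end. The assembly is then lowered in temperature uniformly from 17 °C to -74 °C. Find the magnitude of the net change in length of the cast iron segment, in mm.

|ΔL| ≈ 0.39 mm

If the supports were absent, the total length change would be Σ αᵢΔT Lᵢ = 10.7×10⁻⁶×91×800 + 16.8×10⁻⁶×91×550 = 1.62 mm.
The rigid supports impose zero overall length change; the single axial force P common to all segments must satisfy P Σ Lᵢ/(AᵢEᵢ) = δ_free.
The series flexibility is Σ Lᵢ/(AᵢEᵢ) = 800/(975×111×10³) + 550/(975×198×10³) = 1.024×10⁻⁵ mm/N.
Hence P = δ_free / Σ(L/AE) = 1.62/1.024×10⁻⁵ = 158.2 kN (tensile).
For the cast iron segment, free thermal change = 10.7×10⁻⁶×91×800 = 0.779 mm and elastic change from P = 158200×800/(975×111×10³) = 1.169 mm; these oppose, so the net change is 0.39 mm (segment lengthens).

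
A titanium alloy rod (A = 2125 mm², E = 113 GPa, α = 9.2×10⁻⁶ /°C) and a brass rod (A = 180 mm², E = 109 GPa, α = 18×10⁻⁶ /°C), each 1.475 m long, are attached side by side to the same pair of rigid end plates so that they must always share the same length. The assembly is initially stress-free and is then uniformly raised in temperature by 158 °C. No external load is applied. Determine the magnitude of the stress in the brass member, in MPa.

σ ≈ 140 MPa (compressive)

Equilibrium of a rigid end plate with no external load gives equal and opposite internal forces ±P in the two members. Since α_{brass} > α_{titanium alloy}, heating drives the brass into compression and the titanium alloy into tension.
Compatibility of the two members (thermal + elastic change equal): (α₁ − α₂)ΔT = P·[1/(A₁E₁) + 1/(A₂E₂)].
|α₁ − α₂|·ΔT = 8.8×10⁻⁶ × 158 = 0.00139.
1/(A₁E₁) + 1/(A₂E₂) = 1/(2125×113×10³) + 1/(180×109×10³) = 5.513×10⁻⁸ N⁻¹.
So P = 0.00139 / 5.513×10⁻⁸ = 25.22 kN.
σ_{brass} = P/A₂ = 25220/180 = 140.1 MPa, compressive.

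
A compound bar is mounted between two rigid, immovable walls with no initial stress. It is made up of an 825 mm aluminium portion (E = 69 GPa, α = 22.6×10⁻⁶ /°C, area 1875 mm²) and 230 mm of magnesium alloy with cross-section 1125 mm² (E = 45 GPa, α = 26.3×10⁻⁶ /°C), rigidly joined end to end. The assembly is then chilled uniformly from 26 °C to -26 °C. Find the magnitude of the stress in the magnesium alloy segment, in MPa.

σ ≈ 105 MPa (tensile)

Free thermal contraction of the whole bar: Σ αᵢΔT Lᵢ = 22.6×10⁻⁶×52×825 + 26.3×10⁻⁶×52×230 = 1.284 mm.
The rigid supports impose zero overall length change; the single axial force P common to all segments must satisfy P Σ Lᵢ/(AᵢEᵢ) = δ_free.
Σ Lᵢ/(AᵢEᵢ) = 825/(1875×69×10³) + 230/(1125×45×10³) = 1.092×10⁻⁵ mm/N.
P = 1.284 / 1.092×10⁻⁵ = 117600 N = 117.6 kN, tensile.
σ_{magnesium alloy} = P / A = 117600 / 1125 = 104.5 MPa.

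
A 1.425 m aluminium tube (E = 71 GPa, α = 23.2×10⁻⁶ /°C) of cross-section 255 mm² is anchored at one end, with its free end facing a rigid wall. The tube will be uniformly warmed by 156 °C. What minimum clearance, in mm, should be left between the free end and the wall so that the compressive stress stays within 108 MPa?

With no wall the tube would lengthen by αΔT L = 23.2×10⁻⁶ × 156 × 1425 = 5.157 mm.
A stress of 108 MPa corresponds to the wall pushing the tube back by σL/E = 108×1425/(71×10³) = 2.168 mm.
So the gap has to take up the difference, g_min = δ_free − σL/E = 5.157 − 2.168 = 2.99 mm.

g ≈ 2.99 mm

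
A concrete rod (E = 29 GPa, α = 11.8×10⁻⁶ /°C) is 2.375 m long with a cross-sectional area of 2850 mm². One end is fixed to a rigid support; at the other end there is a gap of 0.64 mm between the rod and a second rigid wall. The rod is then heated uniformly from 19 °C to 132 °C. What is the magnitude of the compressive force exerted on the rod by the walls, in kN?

Unrestrained expansion: δ_free = αΔT L = 11.8×10⁻⁶ × 113 × 2375 = 3.167 mm.
The gap closes (δ_free > 0.64 mm) and the wall then resists a further 3.167 − 0.64 = 2.527 mm of expansion.
That suppressed elongation corresponds to σ = E·Δ/L = 29×10³ × 2.527/2375 = 30.85 MPa.
P = σA = 30.85 × 2850 = 87.93 kN.

P ≈ 87.9 kN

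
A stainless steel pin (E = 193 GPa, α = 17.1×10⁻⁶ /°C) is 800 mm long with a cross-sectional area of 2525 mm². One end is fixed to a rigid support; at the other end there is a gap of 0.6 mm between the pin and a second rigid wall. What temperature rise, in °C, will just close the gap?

ΔT ≈ 43.9 °C

The gap closes when αΔT L = 0.6 mm, since the pin is still unstressed at that instant.
ΔT = 0.6 / (17.1×10⁻⁶ × 800) = 43.86 °C.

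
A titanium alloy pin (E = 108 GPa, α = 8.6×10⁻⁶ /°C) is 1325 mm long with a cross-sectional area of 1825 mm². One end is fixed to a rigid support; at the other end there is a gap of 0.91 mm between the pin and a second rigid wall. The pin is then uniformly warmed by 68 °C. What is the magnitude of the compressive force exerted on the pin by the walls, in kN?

P ≈ 0 kN

Free thermal elongation = αΔT L = 8.6×10⁻⁶ × 68 × 1325 = 0.7749 mm.
This is smaller than the 0.91 mm clearance, so the pin expands freely without reaching the stop — the stress is zero.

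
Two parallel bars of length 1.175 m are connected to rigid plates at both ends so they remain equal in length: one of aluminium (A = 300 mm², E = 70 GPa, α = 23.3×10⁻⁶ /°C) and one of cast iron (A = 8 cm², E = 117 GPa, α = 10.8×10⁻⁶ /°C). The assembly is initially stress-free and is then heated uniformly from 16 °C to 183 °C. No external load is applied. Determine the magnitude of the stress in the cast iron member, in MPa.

Both members must finish at the same length. With the larger α, the aluminium tends to over-expand; the plates restrain it, putting the aluminium in compression and the cast iron in tension. With no external load the two internal forces are equal and opposite, magnitude P.
Setting the final lengths equal and cancelling L: (α₁ − α₂)ΔT = P/(A₁E₁) + P/(A₂E₂).
|α₁ − α₂|·ΔT = 12.5×10⁻⁶ × 167 = 0.002087.
1/(A₁E₁) + 1/(A₂E₂) = 1/(300×70×10³) + 1/(800×117×10³) = 5.83×10⁻⁸ N⁻¹.
So P = 0.002087 / 5.83×10⁻⁸ = 35.8 kN.
σ_{cast iron} = P/A₂ = 35800/800 = 44.76 MPa, tensile.

σ ≈ 44.8 MPa (tensile)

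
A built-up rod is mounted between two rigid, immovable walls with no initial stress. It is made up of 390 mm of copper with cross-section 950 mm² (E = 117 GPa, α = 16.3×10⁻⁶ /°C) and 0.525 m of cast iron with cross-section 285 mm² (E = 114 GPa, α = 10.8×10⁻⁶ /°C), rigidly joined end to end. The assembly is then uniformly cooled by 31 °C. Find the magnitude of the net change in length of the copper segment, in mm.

|ΔL| ≈ 0.131 mm

With the walls removed the bar would change length by δ_free = Σ αᵢΔT Lᵢ = 16.3×10⁻⁶×31×390 + 10.8×10⁻⁶×31×525 = 0.3728 mm.
The walls prevent any net length change, so an axial force P (same in every segment) develops. Compatibility: P · Σ Lᵢ/(AᵢEᵢ) = δ_free.
Σ Lᵢ/(AᵢEᵢ) = 390/(950×117×10³) + 525/(285×114×10³) = 1.967×10⁻⁵ mm/N.
Hence P = δ_free / Σ(L/AE) = 0.3728/1.967×10⁻⁵ = 18.96 kN (tensile).
For the copper segment, free thermal change = 16.3×10⁻⁶×31×390 = 0.1971 mm and elastic change from P = 18960×390/(950×117×10³) = 0.06652 mm; these oppose, so the net change is 0.131 mm (segment shortens).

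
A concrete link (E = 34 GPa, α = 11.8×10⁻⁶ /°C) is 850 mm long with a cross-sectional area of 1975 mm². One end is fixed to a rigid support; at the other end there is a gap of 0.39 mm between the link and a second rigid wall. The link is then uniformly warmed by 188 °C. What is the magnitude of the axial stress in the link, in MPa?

Free thermal elongation = αΔT L = 11.8×10⁻⁶ × 188 × 850 = 1.886 mm.
This exceeds the 0.39 mm gap, so the wall pushes back. The portion of expansion that must be recovered elastically is δ_free − gap = 1.886 − 0.39 = 1.496 mm.
So σ = E(δ_free − g)/L = 34×10³ × 1.496/850 = 59.83 MPa.

σ ≈ 59.8 MPa (compressive)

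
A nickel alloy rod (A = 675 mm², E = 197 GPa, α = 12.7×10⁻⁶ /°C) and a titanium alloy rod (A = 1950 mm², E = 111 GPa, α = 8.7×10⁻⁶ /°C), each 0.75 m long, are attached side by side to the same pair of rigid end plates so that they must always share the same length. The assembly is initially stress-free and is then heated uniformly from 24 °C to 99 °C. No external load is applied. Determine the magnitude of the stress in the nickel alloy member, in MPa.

Equilibrium of a rigid end plate with no external load gives equal and opposite internal forces ±P in the two members. Since α_{nickel alloy} > α_{titanium alloy}, heating drives the nickel alloy into compression and the titanium alloy into tension.
Compatibility of the two members (thermal + elastic change equal): (α₁ − α₂)ΔT = P·[1/(A₁E₁) + 1/(A₂E₂)].
|α₁ − α₂|·ΔT = 4×10⁻⁶ × 75 = 0.0003.
1/(A₁E₁) + 1/(A₂E₂) = 1/(675×197×10³) + 1/(1950×111×10³) = 1.214×10⁻⁸ N⁻¹.
P = 0.0003 / 1.214×10⁻⁸ = 24710 N = 24.71 kN.
σ_{nickel alloy} = P/A₁ = 24710/675 = 36.61 MPa, compressive.

σ ≈ 36.6 MPa (compressive)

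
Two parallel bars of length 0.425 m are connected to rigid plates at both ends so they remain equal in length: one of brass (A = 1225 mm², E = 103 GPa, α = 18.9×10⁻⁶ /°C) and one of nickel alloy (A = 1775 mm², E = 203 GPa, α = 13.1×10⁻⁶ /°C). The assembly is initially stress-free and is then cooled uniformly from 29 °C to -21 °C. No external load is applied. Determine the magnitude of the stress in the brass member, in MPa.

The brass has the larger α, so on cooling it would change length more than the nickel alloy if both were free. The rigid plates force a common final length, so the brass is put into tension and the nickel alloy into compression, with equal and opposite forces P (no external load).
Equating the net (thermal + elastic) strains gives |α₁ − α₂|·ΔT = P·[1/(A₁E₁) + 1/(A₂E₂)].
|α₁ − α₂|·ΔT = 5.8×10⁻⁶ × 50 = 0.00029.
1/(A₁E₁) + 1/(A₂E₂) = 1/(1225×103×10³) + 1/(1775×203×10³) = 1.07×10⁻⁸ N⁻¹.
P = 0.00029 / 1.07×10⁻⁸ = 27100 N = 27.1 kN.
σ_{brass} = P/A₁ = 27100/1225 = 22.12 MPa, tensile.

σ ≈ 22.1 MPa (tensile)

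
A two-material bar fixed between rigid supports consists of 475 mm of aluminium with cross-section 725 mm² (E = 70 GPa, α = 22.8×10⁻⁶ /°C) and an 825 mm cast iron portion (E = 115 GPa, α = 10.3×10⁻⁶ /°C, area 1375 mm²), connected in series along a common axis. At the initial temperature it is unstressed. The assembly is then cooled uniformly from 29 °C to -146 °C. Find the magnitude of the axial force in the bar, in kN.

If the supports were absent, the total length change would be Σ αᵢΔT Lᵢ = 22.8×10⁻⁶×175×475 + 10.3×10⁻⁶×175×825 = 3.382 mm.
The rigid supports impose zero overall length change; the single axial force P common to all segments must satisfy P Σ Lᵢ/(AᵢEᵢ) = δ_free.
Σ Lᵢ/(AᵢEᵢ) = 475/(725×70×10³) + 825/(1375×115×10³) = 1.458×10⁻⁵ mm/N.
P = 3.382 / 1.458×10⁻⁵ = 232000 N = 232 kN, tensile.

P ≈ 232 kN (tensile)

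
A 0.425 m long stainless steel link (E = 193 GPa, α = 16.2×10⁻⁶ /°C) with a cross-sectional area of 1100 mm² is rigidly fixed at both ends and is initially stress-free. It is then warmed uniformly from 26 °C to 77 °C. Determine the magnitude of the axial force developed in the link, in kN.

P ≈ 175 kN (compressive)

Full restraint means ε = 0, so the stress is σ = EαΔT = 193×10³ × 16.2×10⁻⁶ × 51 = 159.5 MPa.
Axial force P = σA = 159.5 × 1100 = 175400 N = 175.4 kN, compressive.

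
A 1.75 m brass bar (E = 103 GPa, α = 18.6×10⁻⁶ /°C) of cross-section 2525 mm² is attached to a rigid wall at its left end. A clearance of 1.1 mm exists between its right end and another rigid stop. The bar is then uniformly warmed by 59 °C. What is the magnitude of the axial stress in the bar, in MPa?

σ ≈ 48.3 MPa (compressive)

If the wall were absent the bar would grow by αΔT L = 18.6×10⁻⁶ × 59 × 1750 = 1.92 mm.
This exceeds the 1.1 mm gap, so the wall pushes back. The portion of expansion that must be recovered elastically is δ_free − gap = 1.92 − 1.1 = 0.8205 mm.
Compatibility: PL/(AE) = 0.8205 mm, so σ = P/A = E × (0.8205/1750) = 48.29 MPa.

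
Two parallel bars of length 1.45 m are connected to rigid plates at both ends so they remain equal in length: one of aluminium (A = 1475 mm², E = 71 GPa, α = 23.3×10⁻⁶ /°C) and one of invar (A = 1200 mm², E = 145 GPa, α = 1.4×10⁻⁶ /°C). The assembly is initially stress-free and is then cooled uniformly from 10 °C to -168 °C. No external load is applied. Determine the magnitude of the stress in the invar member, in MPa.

The aluminium has the larger α, so on cooling it would change length more than the invar if both were free. The rigid plates force a common final length, so the aluminium is put into tension and the invar into compression, with equal and opposite forces P (no external load).
Compatibility of the two members (thermal + elastic change equal): (α₁ − α₂)ΔT = P·[1/(A₁E₁) + 1/(A₂E₂)].
|α₁ − α₂|·ΔT = 21.9×10⁻⁶ × 178 = 0.003898.
1/(A₁E₁) + 1/(A₂E₂) = 1/(1475×71×10³) + 1/(1200×145×10³) = 1.53×10⁻⁸ N⁻¹.
P = 0.003898 / 1.53×10⁻⁸ = 254900 N = 254.9 kN.
σ_{invar} = P/A₂ = 254900/1200 = 212.4 MPa, compressive.

σ ≈ 212 MPa (compressive)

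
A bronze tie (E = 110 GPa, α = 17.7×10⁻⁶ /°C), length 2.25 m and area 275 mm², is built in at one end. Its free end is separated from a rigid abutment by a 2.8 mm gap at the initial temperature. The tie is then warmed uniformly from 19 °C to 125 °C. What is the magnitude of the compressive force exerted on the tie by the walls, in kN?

P ≈ 19.1 kN

Unrestrained expansion: δ_free = αΔT L = 17.7×10⁻⁶ × 106 × 2250 = 4.221 mm.
This exceeds the 2.8 mm gap, so the wall pushes back. The portion of expansion that must be recovered elastically is δ_free − gap = 4.221 − 2.8 = 1.421 mm.
Compatibility: PL/(AE) = 1.421 mm, so σ = P/A = E × (1.421/2250) = 69.49 MPa.
P = σA = 69.49 × 275 = 19.11 kN.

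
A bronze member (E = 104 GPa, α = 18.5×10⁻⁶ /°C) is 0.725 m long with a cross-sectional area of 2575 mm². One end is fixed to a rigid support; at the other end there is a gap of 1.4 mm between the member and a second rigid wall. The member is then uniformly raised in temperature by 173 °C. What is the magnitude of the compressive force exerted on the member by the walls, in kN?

Unrestrained expansion: δ_free = αΔT L = 18.5×10⁻⁶ × 173 × 725 = 2.32 mm.
This exceeds the 1.4 mm gap, so the wall pushes back. The portion of expansion that must be recovered elastically is δ_free − gap = 2.32 − 1.4 = 0.9204 mm.
That suppressed elongation corresponds to σ = E·Δ/L = 104×10³ × 0.9204/725 = 132 MPa.
Force on the wall = σA = 132 × 2575 mm² = 340 kN.

P ≈ 340 kN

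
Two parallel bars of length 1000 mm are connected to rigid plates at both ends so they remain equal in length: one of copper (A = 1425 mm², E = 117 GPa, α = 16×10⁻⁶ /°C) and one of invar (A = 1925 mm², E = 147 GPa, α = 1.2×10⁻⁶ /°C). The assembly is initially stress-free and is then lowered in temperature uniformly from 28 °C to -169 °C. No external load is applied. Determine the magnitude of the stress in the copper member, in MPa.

Both members must finish at the same length. With the larger α, the copper tends to over-contract; the plates restrain it, putting the copper in tension and the invar in compression. With no external load the two internal forces are equal and opposite, magnitude P.
Equating the net (thermal + elastic) strains gives |α₁ − α₂|·ΔT = P·[1/(A₁E₁) + 1/(A₂E₂)].
|α₁ − α₂|·ΔT = 14.8×10⁻⁶ × 197 = 0.002916.
1/(A₁E₁) + 1/(A₂E₂) = 1/(1425×117×10³) + 1/(1925×147×10³) = 9.532×10⁻⁹ N⁻¹.
So P = 0.002916 / 9.532×10⁻⁹ = 305.9 kN.
σ_{copper} = P/A₁ = 305900/1425 = 214.7 MPa, tensile.

σ ≈ 215 MPa (tensile)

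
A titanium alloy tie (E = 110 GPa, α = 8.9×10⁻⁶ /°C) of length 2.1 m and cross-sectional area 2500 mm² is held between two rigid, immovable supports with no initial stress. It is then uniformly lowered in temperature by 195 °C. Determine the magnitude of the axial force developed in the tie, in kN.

P ≈ 477 kN (tensile)

Full restraint means ε = 0, so the stress is σ = EαΔT = 110×10³ × 8.9×10⁻⁶ × 195 = 190.9 MPa.
Axial force P = σA = 190.9 × 2500 = 477300 N = 477.3 kN, tensile.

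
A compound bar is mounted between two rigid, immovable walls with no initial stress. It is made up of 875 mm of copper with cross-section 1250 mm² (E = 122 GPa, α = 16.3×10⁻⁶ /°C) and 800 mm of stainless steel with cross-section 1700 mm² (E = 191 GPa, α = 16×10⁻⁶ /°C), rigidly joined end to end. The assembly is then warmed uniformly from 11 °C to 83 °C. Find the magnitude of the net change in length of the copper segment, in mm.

If the supports were absent, the total length change would be Σ αᵢΔT Lᵢ = 16.3×10⁻⁶×72×875 + 16×10⁻⁶×72×800 = 1.948 mm.
The walls prevent any net length change, so an axial force P (same in every segment) develops. Compatibility: P · Σ Lᵢ/(AᵢEᵢ) = δ_free.
Σ Lᵢ/(AᵢEᵢ) = 875/(1250×122×10³) + 800/(1700×191×10³) = 8.202×10⁻⁶ mm/N.
So P = 1.948 / 8.202×10⁻⁶ = 237.6 kN, compressive.
For the copper segment, free thermal change = 16.3×10⁻⁶×72×875 = 1.027 mm and elastic change from P = 237600×875/(1250×122×10³) = 1.363 mm; these oppose, so the net change is 0.336 mm (segment shortens).

|ΔL| ≈ 0.336 mm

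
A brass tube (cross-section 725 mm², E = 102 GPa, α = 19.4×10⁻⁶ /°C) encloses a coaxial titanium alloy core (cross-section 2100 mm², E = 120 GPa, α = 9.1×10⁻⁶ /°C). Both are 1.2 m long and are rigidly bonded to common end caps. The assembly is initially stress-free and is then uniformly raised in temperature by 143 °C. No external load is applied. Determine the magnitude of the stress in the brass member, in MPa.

Both members must finish at the same length. With the larger α, the brass tends to over-expand; the plates restrain it, putting the brass in compression and the titanium alloy in tension. With no external load the two internal forces are equal and opposite, magnitude P.
Compatibility of the two members (thermal + elastic change equal): (α₁ − α₂)ΔT = P·[1/(A₁E₁) + 1/(A₂E₂)].
|α₁ − α₂|·ΔT = 10.3×10⁻⁶ × 143 = 0.001473.
1/(A₁E₁) + 1/(A₂E₂) = 1/(725×102×10³) + 1/(2100×120×10³) = 1.749×10⁻⁸ N⁻¹.
So P = 0.001473 / 1.749×10⁻⁸ = 84.21 kN.
σ_{brass} = P/A₁ = 84210/725 = 116.2 MPa, compressive.

σ ≈ 116 MPa (compressive)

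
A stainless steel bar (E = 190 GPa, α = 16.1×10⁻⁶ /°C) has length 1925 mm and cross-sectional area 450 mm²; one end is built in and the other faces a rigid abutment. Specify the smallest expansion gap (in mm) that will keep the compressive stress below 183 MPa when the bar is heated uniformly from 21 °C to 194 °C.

g ≈ 3.51 mm

With no wall the bar would lengthen by αΔT L = 16.1×10⁻⁶ × 173 × 1925 = 5.362 mm.
At the allowable stress the elastic shortening the wall may impose is σL/E = 183 × 1925 / (190×10³) = 1.854 mm.
So the gap has to take up the difference, g_min = δ_free − σL/E = 5.362 − 1.854 = 3.508 mm.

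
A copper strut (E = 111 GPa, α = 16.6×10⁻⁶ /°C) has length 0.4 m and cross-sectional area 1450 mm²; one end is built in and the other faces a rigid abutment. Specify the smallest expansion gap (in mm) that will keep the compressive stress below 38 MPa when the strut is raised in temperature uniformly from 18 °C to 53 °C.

g ≈ 0.0955 mm

With no wall the strut would lengthen by αΔT L = 16.6×10⁻⁶ × 35 × 400 = 0.2324 mm.
At the allowable stress the elastic shortening the wall may impose is σL/E = 38 × 400 / (111×10³) = 0.1369 mm.
The gap must absorb the remainder: g_min = 0.2324 − 0.1369 = 0.09546 mm.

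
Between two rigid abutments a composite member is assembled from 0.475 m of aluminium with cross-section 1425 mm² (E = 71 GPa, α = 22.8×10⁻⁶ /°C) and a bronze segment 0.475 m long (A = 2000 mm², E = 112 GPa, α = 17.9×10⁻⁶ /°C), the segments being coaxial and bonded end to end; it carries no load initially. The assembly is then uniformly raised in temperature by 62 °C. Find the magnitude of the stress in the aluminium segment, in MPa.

σ ≈ 123 MPa (compressive)

With the walls removed the bar would change length by δ_free = Σ αᵢΔT Lᵢ = 22.8×10⁻⁶×62×475 + 17.9×10⁻⁶×62×475 = 1.199 mm.
Since the ends are fixed, an axial force P builds up, equal in every segment, with P · Σ Lᵢ/(AᵢEᵢ) = δ_free.
Σ Lᵢ/(AᵢEᵢ) = 475/(1425×71×10³) + 475/(2000×112×10³) = 6.815×10⁻⁶ mm/N.
P = 1.199 / 6.815×10⁻⁶ = 175900 N = 175.9 kN, compressive.
σ_{aluminium} = P / A = 175900 / 1425 = 123.4 MPa.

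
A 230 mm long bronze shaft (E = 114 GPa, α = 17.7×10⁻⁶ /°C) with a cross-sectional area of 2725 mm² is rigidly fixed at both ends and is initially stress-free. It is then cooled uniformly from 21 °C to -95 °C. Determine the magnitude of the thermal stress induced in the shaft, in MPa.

Because both ends are immovable the net strain is zero, and the suppressed thermal strain is αΔT = 17.7×10⁻⁶ × 116 = 2053.2×10⁻⁶.
The stress required to suppress this strain is σ = Eε = 114×10³ × 2053.2×10⁻⁶ = 234.1 MPa, tensile since the shaft is trying to contract.

σ ≈ 234 MPa (tensile)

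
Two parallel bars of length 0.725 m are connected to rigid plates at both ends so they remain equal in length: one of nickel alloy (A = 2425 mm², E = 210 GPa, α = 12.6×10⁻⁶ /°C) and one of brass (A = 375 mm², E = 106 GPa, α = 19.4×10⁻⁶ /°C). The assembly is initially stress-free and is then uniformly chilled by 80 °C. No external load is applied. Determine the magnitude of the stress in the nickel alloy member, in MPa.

The brass has the larger α, so on cooling it would change length more than the nickel alloy if both were free. The rigid plates force a common final length, so the brass is put into tension and the nickel alloy into compression, with equal and opposite forces P (no external load).
Compatibility of the two members (thermal + elastic change equal): (α₁ − α₂)ΔT = P·[1/(A₁E₁) + 1/(A₂E₂)].
|α₁ − α₂|·ΔT = 6.8×10⁻⁶ × 80 = 0.000544.
1/(A₁E₁) + 1/(A₂E₂) = 1/(2425×210×10³) + 1/(375×106×10³) = 2.712×10⁻⁸ N⁻¹.
P = 0.000544 / 2.712×10⁻⁸ = 20060 N = 20.06 kN.
σ_{nickel alloy} = P/A₁ = 20060/2425 = 8.271 MPa, compressive.

σ ≈ 8.27 MPa (compressive)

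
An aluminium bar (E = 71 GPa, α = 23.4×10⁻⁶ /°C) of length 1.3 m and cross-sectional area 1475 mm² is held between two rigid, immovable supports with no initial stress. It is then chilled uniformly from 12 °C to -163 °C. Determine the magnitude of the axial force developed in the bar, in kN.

Full restraint means ε = 0, so the stress is σ = EαΔT = 71×10³ × 23.4×10⁻⁶ × 175 = 290.7 MPa.
Axial force P = σA = 290.7 × 1475 = 428800 N = 428.8 kN, tensile.

P ≈ 429 kN (tensile)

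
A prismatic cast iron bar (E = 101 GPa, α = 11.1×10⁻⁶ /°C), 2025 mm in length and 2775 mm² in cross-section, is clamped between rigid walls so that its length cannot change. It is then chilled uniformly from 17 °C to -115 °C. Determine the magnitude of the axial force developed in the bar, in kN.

With zero net strain, σ = E·αΔT = 101 GPa × 11.1×10⁻⁶ × 132 = 148 MPa.
P = AEαΔT = 2775 × 101×10³ × 11.1×10⁻⁶ × 132 = 410.7 kN (tensile).

P ≈ 411 kN (tensile)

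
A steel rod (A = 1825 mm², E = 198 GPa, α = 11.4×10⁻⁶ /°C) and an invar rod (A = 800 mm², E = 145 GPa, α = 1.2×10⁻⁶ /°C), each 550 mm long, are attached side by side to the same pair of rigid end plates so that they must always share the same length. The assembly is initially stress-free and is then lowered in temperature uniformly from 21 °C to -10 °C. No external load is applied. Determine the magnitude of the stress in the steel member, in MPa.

Equilibrium of a rigid end plate with no external load gives equal and opposite internal forces ±P in the two members. Since α_{steel} > α_{invar}, cooling drives the steel into tension and the invar into compression.
Equating the net (thermal + elastic) strains gives |α₁ − α₂|·ΔT = P·[1/(A₁E₁) + 1/(A₂E₂)].
|α₁ − α₂|·ΔT = 10.2×10⁻⁶ × 31 = 0.0003162.
1/(A₁E₁) + 1/(A₂E₂) = 1/(1825×198×10³) + 1/(800×145×10³) = 1.139×10⁻⁸ N⁻¹.
P = 0.0003162 / 1.139×10⁻⁸ = 27770 N = 27.77 kN.
σ_{steel} = P/A₁ = 27770/1825 = 15.21 MPa, tensile.

σ ≈ 15.2 MPa (tensile)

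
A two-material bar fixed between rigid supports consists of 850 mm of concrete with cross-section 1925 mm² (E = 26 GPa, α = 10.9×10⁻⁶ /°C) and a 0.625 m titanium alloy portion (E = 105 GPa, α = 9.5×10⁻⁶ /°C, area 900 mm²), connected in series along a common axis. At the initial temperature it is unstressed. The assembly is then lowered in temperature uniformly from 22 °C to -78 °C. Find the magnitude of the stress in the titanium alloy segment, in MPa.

σ ≈ 71.6 MPa (tensile)

If the supports were absent, the total length change would be Σ αᵢΔT Lᵢ = 10.9×10⁻⁶×100×850 + 9.5×10⁻⁶×100×625 = 1.52 mm.
The rigid supports impose zero overall length change; the single axial force P common to all segments must satisfy P Σ Lᵢ/(AᵢEᵢ) = δ_free.
The series flexibility is Σ Lᵢ/(AᵢEᵢ) = 850/(1925×26×10³) + 625/(900×105×10³) = 2.36×10⁻⁵ mm/N.
P = 1.52 / 2.36×10⁻⁵ = 64430 N = 64.43 kN, tensile.
σ_{titanium alloy} = P / A = 64430 / 900 = 71.58 MPa.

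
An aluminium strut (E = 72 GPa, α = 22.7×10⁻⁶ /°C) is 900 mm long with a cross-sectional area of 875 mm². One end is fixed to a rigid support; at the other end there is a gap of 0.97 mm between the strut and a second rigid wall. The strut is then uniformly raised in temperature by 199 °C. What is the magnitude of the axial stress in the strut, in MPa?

σ ≈ 248 MPa (compressive)

Free thermal elongation = αΔT L = 22.7×10⁻⁶ × 199 × 900 = 4.066 mm.
The gap closes (δ_free > 0.97 mm) and the wall then resists a further 4.066 − 0.97 = 3.096 mm of expansion.
Compatibility: PL/(AE) = 3.096 mm, so σ = P/A = E × (3.096/900) = 247.6 MPa.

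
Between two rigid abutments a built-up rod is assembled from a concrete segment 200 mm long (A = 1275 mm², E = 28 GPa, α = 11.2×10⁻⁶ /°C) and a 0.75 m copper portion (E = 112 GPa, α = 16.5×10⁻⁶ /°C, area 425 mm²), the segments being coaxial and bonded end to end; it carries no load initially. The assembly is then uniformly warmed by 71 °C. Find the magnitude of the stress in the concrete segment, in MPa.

With the walls removed the bar would change length by δ_free = Σ αᵢΔT Lᵢ = 11.2×10⁻⁶×71×200 + 16.5×10⁻⁶×71×750 = 1.038 mm.
The walls prevent any net length change, so an axial force P (same in every segment) develops. Compatibility: P · Σ Lᵢ/(AᵢEᵢ) = δ_free.
The series flexibility is Σ Lᵢ/(AᵢEᵢ) = 200/(1275×28×10³) + 750/(425×112×10³) = 2.136×10⁻⁵ mm/N.
Hence P = δ_free / Σ(L/AE) = 1.038/2.136×10⁻⁵ = 48.58 kN (compressive).
σ_{concrete} = P / A = 48580 / 1275 = 38.1 MPa.

σ ≈ 38.1 MPa (compressive)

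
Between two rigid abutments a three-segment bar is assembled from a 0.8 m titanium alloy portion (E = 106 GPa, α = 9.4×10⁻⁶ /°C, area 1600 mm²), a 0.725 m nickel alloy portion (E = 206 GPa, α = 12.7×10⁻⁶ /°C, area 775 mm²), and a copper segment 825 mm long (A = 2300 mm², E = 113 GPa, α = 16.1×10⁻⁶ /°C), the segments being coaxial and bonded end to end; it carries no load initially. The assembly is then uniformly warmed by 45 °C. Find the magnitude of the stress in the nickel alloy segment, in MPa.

Free thermal expansion of the whole bar: Σ αᵢΔT Lᵢ = 9.4×10⁻⁶×45×800 + 12.7×10⁻⁶×45×725 + 16.1×10⁻⁶×45×825 = 1.35 mm.
The rigid supports impose zero overall length change; the single axial force P common to all segments must satisfy P Σ Lᵢ/(AᵢEᵢ) = δ_free.
Σ Lᵢ/(AᵢEᵢ) = 800/(1600×106×10³) + 725/(775×206×10³) + 825/(2300×113×10³) = 1.243×10⁻⁵ mm/N.
So P = 1.35 / 1.243×10⁻⁵ = 108.6 kN, compressive.
σ_{nickel alloy} = P / A = 108600 / 775 = 140.2 MPa.

σ ≈ 140 MPa (compressive)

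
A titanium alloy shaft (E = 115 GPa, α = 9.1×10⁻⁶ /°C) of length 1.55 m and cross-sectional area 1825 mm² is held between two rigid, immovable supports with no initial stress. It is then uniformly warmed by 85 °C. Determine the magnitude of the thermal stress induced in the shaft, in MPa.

Because both ends are immovable the net strain is zero, and the suppressed thermal strain is αΔT = 9.1×10⁻⁶ × 85 = 773.5×10⁻⁶.
Hence σ = E·αΔT = 115×10³ × 773.5×10⁻⁶ = 88.95 MPa, compressive.

σ ≈ 89 MPa (compressive)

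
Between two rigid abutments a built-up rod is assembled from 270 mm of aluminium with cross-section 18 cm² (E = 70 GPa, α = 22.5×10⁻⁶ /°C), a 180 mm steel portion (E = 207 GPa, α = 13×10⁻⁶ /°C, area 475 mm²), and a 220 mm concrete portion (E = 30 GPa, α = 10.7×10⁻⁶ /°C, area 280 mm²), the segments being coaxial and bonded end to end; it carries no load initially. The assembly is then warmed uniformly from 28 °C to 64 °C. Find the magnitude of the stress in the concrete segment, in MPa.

If the supports were absent, the total length change would be Σ αᵢΔT Lᵢ = 22.5×10⁻⁶×36×270 + 13×10⁻⁶×36×180 + 10.7×10⁻⁶×36×220 = 0.3877 mm.
Since the ends are fixed, an axial force P builds up, equal in every segment, with P · Σ Lᵢ/(AᵢEᵢ) = δ_free.
Σ Lᵢ/(AᵢEᵢ) = 270/(1800×70×10³) + 180/(475×207×10³) + 220/(280×30×10³) = 3.016×10⁻⁵ mm/N.
Hence P = δ_free / Σ(L/AE) = 0.3877/3.016×10⁻⁵ = 12.85 kN (compressive).
σ_{concrete} = P / A = 12850 / 280 = 45.9 MPa.

σ ≈ 45.9 MPa (compressive)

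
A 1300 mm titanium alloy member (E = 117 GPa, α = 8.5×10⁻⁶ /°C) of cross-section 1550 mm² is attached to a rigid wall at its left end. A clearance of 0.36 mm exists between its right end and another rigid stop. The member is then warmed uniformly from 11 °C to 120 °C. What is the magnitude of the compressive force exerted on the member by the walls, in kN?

If the wall were absent the member would grow by αΔT L = 8.5×10⁻⁶ × 109 × 1300 = 1.204 mm.
The gap closes (δ_free > 0.36 mm) and the wall then resists a further 1.204 − 0.36 = 0.8445 mm of expansion.
That suppressed elongation corresponds to σ = E·Δ/L = 117×10³ × 0.8445/1300 = 76 MPa.
Force on the wall = σA = 76 × 1550 mm² = 117.8 kN.

P ≈ 118 kN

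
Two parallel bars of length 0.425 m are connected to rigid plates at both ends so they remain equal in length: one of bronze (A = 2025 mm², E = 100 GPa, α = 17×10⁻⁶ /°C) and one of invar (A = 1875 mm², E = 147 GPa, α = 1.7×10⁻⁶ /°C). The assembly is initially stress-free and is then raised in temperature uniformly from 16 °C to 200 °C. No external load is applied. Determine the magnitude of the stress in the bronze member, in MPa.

σ ≈ 162 MPa (compressive)

The bronze has the larger α, so on heating it would change length more than the invar if both were free. The rigid plates force a common final length, so the bronze is put into compression and the invar into tension, with equal and opposite forces P (no external load).
Equating the net (thermal + elastic) strains gives |α₁ − α₂|·ΔT = P·[1/(A₁E₁) + 1/(A₂E₂)].
|α₁ − α₂|·ΔT = 15.3×10⁻⁶ × 184 = 0.002815.
1/(A₁E₁) + 1/(A₂E₂) = 1/(2025×100×10³) + 1/(1875×147×10³) = 8.566×10⁻⁹ N⁻¹.
So P = 0.002815 / 8.566×10⁻⁹ = 328.6 kN.
σ_{bronze} = P/A₁ = 328600/2025 = 162.3 MPa, compressive.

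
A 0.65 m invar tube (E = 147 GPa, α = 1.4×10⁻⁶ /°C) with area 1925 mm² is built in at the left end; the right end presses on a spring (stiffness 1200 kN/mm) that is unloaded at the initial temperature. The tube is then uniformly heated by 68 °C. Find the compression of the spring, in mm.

Free thermal expansion: δ_free = αΔT L = 1.4×10⁻⁶ × 68 × 650 = 0.06188 mm.
With a force P in the spring, the elastic change of the tube is PL/(AE) and that of the spring is P/k; compatibility requires their sum to equal δ_free.
So P = δ_free / [L/(AE) + 1/k] = 0.06188 / [ 650/(1925×147×10³) + 1/(1200×10³) ].
P = 0.06188 / 3.13×10⁻⁶ = 19770 N.
Spring compression = P/k = 19770/(1200×10³) = 0.01647 mm.

δ ≈ 0.0165 mm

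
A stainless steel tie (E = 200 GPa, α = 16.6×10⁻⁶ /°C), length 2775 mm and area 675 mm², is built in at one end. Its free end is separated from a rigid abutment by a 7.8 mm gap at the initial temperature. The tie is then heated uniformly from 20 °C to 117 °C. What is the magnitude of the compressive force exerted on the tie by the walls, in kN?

Unrestrained expansion: δ_free = αΔT L = 16.6×10⁻⁶ × 97 × 2775 = 4.468 mm.
Since δ_free = 4.47 mm is less than the 7.8 mm gap, the tie never touches the wall. No axial force develops.

P ≈ 0 kN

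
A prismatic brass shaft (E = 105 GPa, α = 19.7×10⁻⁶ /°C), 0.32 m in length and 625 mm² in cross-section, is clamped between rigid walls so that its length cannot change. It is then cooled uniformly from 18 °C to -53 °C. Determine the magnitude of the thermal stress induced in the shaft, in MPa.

The supports are rigid, so the total axial strain is zero. The restrained thermal strain is ε = αΔT = 19.7×10⁻⁶ × 71 = 1398.7×10⁻⁶.
Hence σ = E·αΔT = 105×10³ × 1398.7×10⁻⁶ = 146.9 MPa, tensile.

σ ≈ 147 MPa (tensile)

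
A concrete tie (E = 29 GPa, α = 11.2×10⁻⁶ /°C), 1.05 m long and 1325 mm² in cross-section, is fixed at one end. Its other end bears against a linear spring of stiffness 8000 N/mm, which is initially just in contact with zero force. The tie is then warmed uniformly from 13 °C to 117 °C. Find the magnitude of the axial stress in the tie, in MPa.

σ ≈ 6.06 MPa (compressive)

If the spring were absent the tie would lengthen by αΔT L = 11.2×10⁻⁶ × 104 × 1050 = 1.223 mm.
Let P be the compressive force at the spring. The tie shortens elastically by PL/(AE) and the spring compresses by P/k; together these equal δ_free.
P [ L/(AE) + 1/k ] = δ_free → P [ 1050/(1325×29×10³) + 1/(8000) ] = 1.223.
P = 1.223 / 0.0001523 = 8029 N.
σ = P/A = 8029/1325 = 6.06 MPa.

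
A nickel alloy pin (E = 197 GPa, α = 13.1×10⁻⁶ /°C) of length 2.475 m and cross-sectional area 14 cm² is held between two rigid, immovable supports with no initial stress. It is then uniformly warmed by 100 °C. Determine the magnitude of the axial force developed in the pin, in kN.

P ≈ 361 kN (compressive)

Full restraint means ε = 0, so the stress is σ = EαΔT = 197×10³ × 13.1×10⁻⁶ × 100 = 258.1 MPa.
Axial force P = σA = 258.1 × 1400 = 361300 N = 361.3 kN, compressive.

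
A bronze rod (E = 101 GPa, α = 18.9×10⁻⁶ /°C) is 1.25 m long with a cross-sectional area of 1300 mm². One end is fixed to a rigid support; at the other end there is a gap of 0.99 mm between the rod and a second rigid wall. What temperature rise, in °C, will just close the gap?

The gap closes when αΔT L = 0.99 mm, since the rod is still unstressed at that instant.
So ΔT = g/(αL) = 0.99/(18.9×10⁻⁶ × 1250) = 41.9 °C.

ΔT ≈ 41.9 °C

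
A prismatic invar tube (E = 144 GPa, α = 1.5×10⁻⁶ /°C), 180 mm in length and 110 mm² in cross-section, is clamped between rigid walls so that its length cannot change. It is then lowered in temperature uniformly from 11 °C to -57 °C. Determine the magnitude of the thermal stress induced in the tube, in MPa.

Because both ends are immovable the net strain is zero, and the suppressed thermal strain is αΔT = 1.5×10⁻⁶ × 68 = 102×10⁻⁶.
Hence σ = E·αΔT = 144×10³ × 102×10⁻⁶ = 14.69 MPa, tensile.

σ ≈ 14.7 MPa (tensile)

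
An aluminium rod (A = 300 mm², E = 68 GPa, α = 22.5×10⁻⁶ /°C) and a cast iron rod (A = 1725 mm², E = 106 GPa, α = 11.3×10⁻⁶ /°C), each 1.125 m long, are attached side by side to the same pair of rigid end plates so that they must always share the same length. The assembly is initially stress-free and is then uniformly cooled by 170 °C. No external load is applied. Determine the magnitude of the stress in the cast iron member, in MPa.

Equilibrium of a rigid end plate with no external load gives equal and opposite internal forces ±P in the two members. Since α_{aluminium} > α_{cast iron}, cooling drives the aluminium into tension and the cast iron into compression.
Equating the net (thermal + elastic) strains gives |α₁ − α₂|·ΔT = P·[1/(A₁E₁) + 1/(A₂E₂)].
|α₁ − α₂|·ΔT = 11.2×10⁻⁶ × 170 = 0.001904.
1/(A₁E₁) + 1/(A₂E₂) = 1/(300×68×10³) + 1/(1725×106×10³) = 5.449×10⁻⁸ N⁻¹.
So P = 0.001904 / 5.449×10⁻⁸ = 34.94 kN.
σ_{cast iron} = P/A₂ = 34940/1725 = 20.26 MPa, compressive.

σ ≈ 20.3 MPa (compressive)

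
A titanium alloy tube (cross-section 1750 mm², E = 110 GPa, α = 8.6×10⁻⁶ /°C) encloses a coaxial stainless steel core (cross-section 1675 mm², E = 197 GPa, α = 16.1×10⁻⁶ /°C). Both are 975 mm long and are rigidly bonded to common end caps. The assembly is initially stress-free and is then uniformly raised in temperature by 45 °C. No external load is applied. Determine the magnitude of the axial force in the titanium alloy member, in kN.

P ≈ 41 kN (tensile in the titanium alloy)

Both members must finish at the same length. With the larger α, the stainless steel tends to over-expand; the plates restrain it, putting the stainless steel in compression and the titanium alloy in tension. With no external load the two internal forces are equal and opposite, magnitude P.
Equating the net (thermal + elastic) strains gives |α₁ − α₂|·ΔT = P·[1/(A₁E₁) + 1/(A₂E₂)].
|α₁ − α₂|·ΔT = 7.5×10⁻⁶ × 45 = 0.0003375.
1/(A₁E₁) + 1/(A₂E₂) = 1/(1750×110×10³) + 1/(1675×197×10³) = 8.225×10⁻⁹ N⁻¹.
P = 0.0003375 / 8.225×10⁻⁹ = 41030 N = 41.03 kN.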